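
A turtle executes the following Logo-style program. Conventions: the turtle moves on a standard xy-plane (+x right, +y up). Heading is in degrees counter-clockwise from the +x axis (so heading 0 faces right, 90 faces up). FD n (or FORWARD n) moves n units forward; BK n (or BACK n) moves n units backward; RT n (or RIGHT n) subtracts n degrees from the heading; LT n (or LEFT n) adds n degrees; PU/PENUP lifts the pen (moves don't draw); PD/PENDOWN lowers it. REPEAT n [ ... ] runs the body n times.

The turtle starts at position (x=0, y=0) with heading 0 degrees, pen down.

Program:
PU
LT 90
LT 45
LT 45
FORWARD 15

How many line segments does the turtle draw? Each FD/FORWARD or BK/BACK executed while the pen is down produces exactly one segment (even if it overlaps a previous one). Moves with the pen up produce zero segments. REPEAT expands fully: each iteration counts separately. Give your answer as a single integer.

Executing turtle program step by step:
Start: pos=(0,0), heading=0, pen down
PU: pen up
LT 90: heading 0 -> 90
LT 45: heading 90 -> 135
LT 45: heading 135 -> 180
FD 15: (0,0) -> (-15,0) [heading=180, move]
Final: pos=(-15,0), heading=180, 0 segment(s) drawn
Segments drawn: 0

Answer: 0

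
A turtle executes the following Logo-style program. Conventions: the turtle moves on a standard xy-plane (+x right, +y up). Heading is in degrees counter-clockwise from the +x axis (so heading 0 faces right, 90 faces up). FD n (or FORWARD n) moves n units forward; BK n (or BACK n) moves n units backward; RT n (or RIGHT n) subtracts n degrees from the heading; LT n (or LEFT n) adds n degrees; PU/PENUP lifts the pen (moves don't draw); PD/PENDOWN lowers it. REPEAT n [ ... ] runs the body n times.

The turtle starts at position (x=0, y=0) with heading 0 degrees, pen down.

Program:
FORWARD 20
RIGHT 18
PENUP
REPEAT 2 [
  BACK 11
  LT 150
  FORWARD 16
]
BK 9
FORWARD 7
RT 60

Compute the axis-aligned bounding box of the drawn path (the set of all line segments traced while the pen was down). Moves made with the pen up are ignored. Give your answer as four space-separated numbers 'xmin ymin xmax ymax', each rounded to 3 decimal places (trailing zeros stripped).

Answer: 0 0 20 0

Derivation:
Executing turtle program step by step:
Start: pos=(0,0), heading=0, pen down
FD 20: (0,0) -> (20,0) [heading=0, draw]
RT 18: heading 0 -> 342
PU: pen up
REPEAT 2 [
  -- iteration 1/2 --
  BK 11: (20,0) -> (9.538,3.399) [heading=342, move]
  LT 150: heading 342 -> 132
  FD 16: (9.538,3.399) -> (-1.168,15.29) [heading=132, move]
  -- iteration 2/2 --
  BK 11: (-1.168,15.29) -> (6.193,7.115) [heading=132, move]
  LT 150: heading 132 -> 282
  FD 16: (6.193,7.115) -> (9.519,-8.535) [heading=282, move]
]
BK 9: (9.519,-8.535) -> (7.648,0.268) [heading=282, move]
FD 7: (7.648,0.268) -> (9.103,-6.579) [heading=282, move]
RT 60: heading 282 -> 222
Final: pos=(9.103,-6.579), heading=222, 1 segment(s) drawn

Segment endpoints: x in {0, 20}, y in {0}
xmin=0, ymin=0, xmax=20, ymax=0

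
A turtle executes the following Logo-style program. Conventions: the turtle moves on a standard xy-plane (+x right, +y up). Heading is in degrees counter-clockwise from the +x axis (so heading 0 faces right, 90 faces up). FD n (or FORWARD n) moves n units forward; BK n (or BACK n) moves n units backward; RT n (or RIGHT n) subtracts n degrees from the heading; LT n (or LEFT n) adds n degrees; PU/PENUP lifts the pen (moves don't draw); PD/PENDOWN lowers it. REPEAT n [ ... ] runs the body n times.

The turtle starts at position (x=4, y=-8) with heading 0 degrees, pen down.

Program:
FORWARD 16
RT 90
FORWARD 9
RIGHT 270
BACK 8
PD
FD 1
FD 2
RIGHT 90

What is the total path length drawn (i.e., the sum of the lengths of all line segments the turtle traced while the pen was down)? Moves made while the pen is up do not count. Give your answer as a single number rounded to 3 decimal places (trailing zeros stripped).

Executing turtle program step by step:
Start: pos=(4,-8), heading=0, pen down
FD 16: (4,-8) -> (20,-8) [heading=0, draw]
RT 90: heading 0 -> 270
FD 9: (20,-8) -> (20,-17) [heading=270, draw]
RT 270: heading 270 -> 0
BK 8: (20,-17) -> (12,-17) [heading=0, draw]
PD: pen down
FD 1: (12,-17) -> (13,-17) [heading=0, draw]
FD 2: (13,-17) -> (15,-17) [heading=0, draw]
RT 90: heading 0 -> 270
Final: pos=(15,-17), heading=270, 5 segment(s) drawn

Segment lengths:
  seg 1: (4,-8) -> (20,-8), length = 16
  seg 2: (20,-8) -> (20,-17), length = 9
  seg 3: (20,-17) -> (12,-17), length = 8
  seg 4: (12,-17) -> (13,-17), length = 1
  seg 5: (13,-17) -> (15,-17), length = 2
Total = 36

Answer: 36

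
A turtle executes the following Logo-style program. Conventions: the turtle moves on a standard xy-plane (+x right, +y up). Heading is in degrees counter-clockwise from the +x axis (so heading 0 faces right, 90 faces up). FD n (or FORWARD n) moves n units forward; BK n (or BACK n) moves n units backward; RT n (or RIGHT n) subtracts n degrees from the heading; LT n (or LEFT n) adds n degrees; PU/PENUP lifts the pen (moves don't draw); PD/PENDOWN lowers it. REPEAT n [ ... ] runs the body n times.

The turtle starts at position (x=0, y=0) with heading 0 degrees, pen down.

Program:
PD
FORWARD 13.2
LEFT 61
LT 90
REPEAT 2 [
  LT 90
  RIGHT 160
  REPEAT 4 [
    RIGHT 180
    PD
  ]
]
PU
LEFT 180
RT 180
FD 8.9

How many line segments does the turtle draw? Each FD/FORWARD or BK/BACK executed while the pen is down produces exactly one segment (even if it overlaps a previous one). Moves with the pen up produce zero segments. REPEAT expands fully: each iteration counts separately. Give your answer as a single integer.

Executing turtle program step by step:
Start: pos=(0,0), heading=0, pen down
PD: pen down
FD 13.2: (0,0) -> (13.2,0) [heading=0, draw]
LT 61: heading 0 -> 61
LT 90: heading 61 -> 151
REPEAT 2 [
  -- iteration 1/2 --
  LT 90: heading 151 -> 241
  RT 160: heading 241 -> 81
  REPEAT 4 [
    -- iteration 1/4 --
    RT 180: heading 81 -> 261
    PD: pen down
    -- iteration 2/4 --
    RT 180: heading 261 -> 81
    PD: pen down
    -- iteration 3/4 --
    RT 180: heading 81 -> 261
    PD: pen down
    -- iteration 4/4 --
    RT 180: heading 261 -> 81
    PD: pen down
  ]
  -- iteration 2/2 --
  LT 90: heading 81 -> 171
  RT 160: heading 171 -> 11
  REPEAT 4 [
    -- iteration 1/4 --
    RT 180: heading 11 -> 191
    PD: pen down
    -- iteration 2/4 --
    RT 180: heading 191 -> 11
    PD: pen down
    -- iteration 3/4 --
    RT 180: heading 11 -> 191
    PD: pen down
    -- iteration 4/4 --
    RT 180: heading 191 -> 11
    PD: pen down
  ]
]
PU: pen up
LT 180: heading 11 -> 191
RT 180: heading 191 -> 11
FD 8.9: (13.2,0) -> (21.936,1.698) [heading=11, move]
Final: pos=(21.936,1.698), heading=11, 1 segment(s) drawn
Segments drawn: 1

Answer: 1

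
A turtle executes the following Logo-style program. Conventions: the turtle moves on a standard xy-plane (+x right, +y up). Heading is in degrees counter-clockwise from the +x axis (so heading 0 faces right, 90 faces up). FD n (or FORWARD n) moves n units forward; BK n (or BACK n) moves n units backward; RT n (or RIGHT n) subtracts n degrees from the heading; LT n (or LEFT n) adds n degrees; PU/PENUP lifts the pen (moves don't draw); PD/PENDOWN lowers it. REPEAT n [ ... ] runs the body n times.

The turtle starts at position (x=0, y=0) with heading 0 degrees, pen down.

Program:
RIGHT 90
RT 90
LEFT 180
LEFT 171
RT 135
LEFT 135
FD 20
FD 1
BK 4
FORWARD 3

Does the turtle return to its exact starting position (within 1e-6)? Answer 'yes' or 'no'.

Answer: no

Derivation:
Executing turtle program step by step:
Start: pos=(0,0), heading=0, pen down
RT 90: heading 0 -> 270
RT 90: heading 270 -> 180
LT 180: heading 180 -> 0
LT 171: heading 0 -> 171
RT 135: heading 171 -> 36
LT 135: heading 36 -> 171
FD 20: (0,0) -> (-19.754,3.129) [heading=171, draw]
FD 1: (-19.754,3.129) -> (-20.741,3.285) [heading=171, draw]
BK 4: (-20.741,3.285) -> (-16.791,2.659) [heading=171, draw]
FD 3: (-16.791,2.659) -> (-19.754,3.129) [heading=171, draw]
Final: pos=(-19.754,3.129), heading=171, 4 segment(s) drawn

Start position: (0, 0)
Final position: (-19.754, 3.129)
Distance = 20; >= 1e-6 -> NOT closed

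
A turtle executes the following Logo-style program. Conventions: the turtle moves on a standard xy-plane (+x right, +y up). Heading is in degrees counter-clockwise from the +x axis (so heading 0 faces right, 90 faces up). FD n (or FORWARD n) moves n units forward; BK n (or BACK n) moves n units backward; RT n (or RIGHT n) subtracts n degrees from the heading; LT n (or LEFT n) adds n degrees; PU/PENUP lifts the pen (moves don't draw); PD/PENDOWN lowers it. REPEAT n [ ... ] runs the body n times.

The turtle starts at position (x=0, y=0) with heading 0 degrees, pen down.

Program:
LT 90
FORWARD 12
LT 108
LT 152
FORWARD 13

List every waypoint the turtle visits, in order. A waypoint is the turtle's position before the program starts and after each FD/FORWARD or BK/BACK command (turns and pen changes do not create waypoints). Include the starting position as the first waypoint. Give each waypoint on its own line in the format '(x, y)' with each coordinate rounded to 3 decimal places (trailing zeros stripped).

Executing turtle program step by step:
Start: pos=(0,0), heading=0, pen down
LT 90: heading 0 -> 90
FD 12: (0,0) -> (0,12) [heading=90, draw]
LT 108: heading 90 -> 198
LT 152: heading 198 -> 350
FD 13: (0,12) -> (12.803,9.743) [heading=350, draw]
Final: pos=(12.803,9.743), heading=350, 2 segment(s) drawn
Waypoints (3 total):
(0, 0)
(0, 12)
(12.803, 9.743)

Answer: (0, 0)
(0, 12)
(12.803, 9.743)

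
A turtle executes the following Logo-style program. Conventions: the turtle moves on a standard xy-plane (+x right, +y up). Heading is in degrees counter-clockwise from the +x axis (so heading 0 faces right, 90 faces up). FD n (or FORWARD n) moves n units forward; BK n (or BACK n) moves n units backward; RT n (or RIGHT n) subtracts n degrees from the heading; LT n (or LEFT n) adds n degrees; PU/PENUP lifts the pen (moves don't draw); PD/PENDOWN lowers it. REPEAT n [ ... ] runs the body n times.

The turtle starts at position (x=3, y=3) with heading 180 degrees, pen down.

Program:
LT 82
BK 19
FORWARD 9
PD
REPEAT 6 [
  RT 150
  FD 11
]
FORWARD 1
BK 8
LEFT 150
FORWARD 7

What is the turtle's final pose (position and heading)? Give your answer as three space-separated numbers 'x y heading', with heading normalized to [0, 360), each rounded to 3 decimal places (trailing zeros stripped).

Executing turtle program step by step:
Start: pos=(3,3), heading=180, pen down
LT 82: heading 180 -> 262
BK 19: (3,3) -> (5.644,21.815) [heading=262, draw]
FD 9: (5.644,21.815) -> (4.392,12.903) [heading=262, draw]
PD: pen down
REPEAT 6 [
  -- iteration 1/6 --
  RT 150: heading 262 -> 112
  FD 11: (4.392,12.903) -> (0.271,23.102) [heading=112, draw]
  -- iteration 2/6 --
  RT 150: heading 112 -> 322
  FD 11: (0.271,23.102) -> (8.939,16.329) [heading=322, draw]
  -- iteration 3/6 --
  RT 150: heading 322 -> 172
  FD 11: (8.939,16.329) -> (-1.954,17.86) [heading=172, draw]
  -- iteration 4/6 --
  RT 150: heading 172 -> 22
  FD 11: (-1.954,17.86) -> (8.245,21.981) [heading=22, draw]
  -- iteration 5/6 --
  RT 150: heading 22 -> 232
  FD 11: (8.245,21.981) -> (1.473,13.313) [heading=232, draw]
  -- iteration 6/6 --
  RT 150: heading 232 -> 82
  FD 11: (1.473,13.313) -> (3.004,24.206) [heading=82, draw]
]
FD 1: (3.004,24.206) -> (3.143,25.196) [heading=82, draw]
BK 8: (3.143,25.196) -> (2.03,17.274) [heading=82, draw]
LT 150: heading 82 -> 232
FD 7: (2.03,17.274) -> (-2.28,11.758) [heading=232, draw]
Final: pos=(-2.28,11.758), heading=232, 11 segment(s) drawn

Answer: -2.28 11.758 232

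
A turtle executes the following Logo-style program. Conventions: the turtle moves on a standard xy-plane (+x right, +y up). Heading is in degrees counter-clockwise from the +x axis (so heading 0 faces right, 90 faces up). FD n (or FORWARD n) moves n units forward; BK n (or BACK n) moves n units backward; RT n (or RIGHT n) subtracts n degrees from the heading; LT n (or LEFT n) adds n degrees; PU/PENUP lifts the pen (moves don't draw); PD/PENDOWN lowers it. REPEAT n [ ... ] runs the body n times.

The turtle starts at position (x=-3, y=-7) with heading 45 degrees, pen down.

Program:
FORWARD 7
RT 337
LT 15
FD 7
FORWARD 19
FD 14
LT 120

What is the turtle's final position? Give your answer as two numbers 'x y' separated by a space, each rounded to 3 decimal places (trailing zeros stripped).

Executing turtle program step by step:
Start: pos=(-3,-7), heading=45, pen down
FD 7: (-3,-7) -> (1.95,-2.05) [heading=45, draw]
RT 337: heading 45 -> 68
LT 15: heading 68 -> 83
FD 7: (1.95,-2.05) -> (2.803,4.898) [heading=83, draw]
FD 19: (2.803,4.898) -> (5.118,23.756) [heading=83, draw]
FD 14: (5.118,23.756) -> (6.825,37.652) [heading=83, draw]
LT 120: heading 83 -> 203
Final: pos=(6.825,37.652), heading=203, 4 segment(s) drawn

Answer: 6.825 37.652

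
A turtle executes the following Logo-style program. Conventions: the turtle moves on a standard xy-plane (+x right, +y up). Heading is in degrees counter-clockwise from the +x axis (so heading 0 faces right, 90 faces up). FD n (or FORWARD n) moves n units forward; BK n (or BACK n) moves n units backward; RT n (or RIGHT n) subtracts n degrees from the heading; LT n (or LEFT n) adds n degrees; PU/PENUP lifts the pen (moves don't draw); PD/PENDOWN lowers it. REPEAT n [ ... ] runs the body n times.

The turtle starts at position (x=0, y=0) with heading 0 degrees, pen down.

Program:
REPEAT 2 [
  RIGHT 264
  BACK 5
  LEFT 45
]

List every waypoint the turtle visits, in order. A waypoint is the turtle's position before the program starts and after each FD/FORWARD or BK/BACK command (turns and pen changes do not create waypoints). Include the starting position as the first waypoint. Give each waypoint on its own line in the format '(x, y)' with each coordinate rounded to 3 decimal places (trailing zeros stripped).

Executing turtle program step by step:
Start: pos=(0,0), heading=0, pen down
REPEAT 2 [
  -- iteration 1/2 --
  RT 264: heading 0 -> 96
  BK 5: (0,0) -> (0.523,-4.973) [heading=96, draw]
  LT 45: heading 96 -> 141
  -- iteration 2/2 --
  RT 264: heading 141 -> 237
  BK 5: (0.523,-4.973) -> (3.246,-0.779) [heading=237, draw]
  LT 45: heading 237 -> 282
]
Final: pos=(3.246,-0.779), heading=282, 2 segment(s) drawn
Waypoints (3 total):
(0, 0)
(0.523, -4.973)
(3.246, -0.779)

Answer: (0, 0)
(0.523, -4.973)
(3.246, -0.779)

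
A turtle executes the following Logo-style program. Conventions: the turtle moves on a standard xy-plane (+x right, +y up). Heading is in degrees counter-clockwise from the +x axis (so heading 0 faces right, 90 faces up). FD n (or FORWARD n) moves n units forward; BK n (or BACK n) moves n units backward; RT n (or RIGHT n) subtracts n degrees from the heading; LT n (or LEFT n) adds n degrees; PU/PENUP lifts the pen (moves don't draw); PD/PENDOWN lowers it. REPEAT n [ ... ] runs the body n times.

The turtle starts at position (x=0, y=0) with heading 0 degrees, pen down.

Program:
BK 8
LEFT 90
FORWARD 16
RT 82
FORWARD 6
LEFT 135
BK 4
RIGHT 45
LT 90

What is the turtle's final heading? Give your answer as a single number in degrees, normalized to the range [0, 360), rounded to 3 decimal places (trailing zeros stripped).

Executing turtle program step by step:
Start: pos=(0,0), heading=0, pen down
BK 8: (0,0) -> (-8,0) [heading=0, draw]
LT 90: heading 0 -> 90
FD 16: (-8,0) -> (-8,16) [heading=90, draw]
RT 82: heading 90 -> 8
FD 6: (-8,16) -> (-2.058,16.835) [heading=8, draw]
LT 135: heading 8 -> 143
BK 4: (-2.058,16.835) -> (1.136,14.428) [heading=143, draw]
RT 45: heading 143 -> 98
LT 90: heading 98 -> 188
Final: pos=(1.136,14.428), heading=188, 4 segment(s) drawn

Answer: 188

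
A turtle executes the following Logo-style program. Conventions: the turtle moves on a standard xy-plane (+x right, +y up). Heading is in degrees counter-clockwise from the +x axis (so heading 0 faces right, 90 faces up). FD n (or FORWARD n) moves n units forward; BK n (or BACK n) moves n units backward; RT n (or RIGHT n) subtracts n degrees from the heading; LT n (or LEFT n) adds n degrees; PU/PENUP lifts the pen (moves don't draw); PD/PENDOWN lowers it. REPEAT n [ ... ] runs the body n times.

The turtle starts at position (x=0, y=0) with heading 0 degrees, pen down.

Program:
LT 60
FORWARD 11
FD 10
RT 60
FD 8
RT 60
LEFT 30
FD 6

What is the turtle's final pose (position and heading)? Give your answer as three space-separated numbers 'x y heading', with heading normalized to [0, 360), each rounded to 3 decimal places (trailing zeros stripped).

Answer: 23.696 15.187 330

Derivation:
Executing turtle program step by step:
Start: pos=(0,0), heading=0, pen down
LT 60: heading 0 -> 60
FD 11: (0,0) -> (5.5,9.526) [heading=60, draw]
FD 10: (5.5,9.526) -> (10.5,18.187) [heading=60, draw]
RT 60: heading 60 -> 0
FD 8: (10.5,18.187) -> (18.5,18.187) [heading=0, draw]
RT 60: heading 0 -> 300
LT 30: heading 300 -> 330
FD 6: (18.5,18.187) -> (23.696,15.187) [heading=330, draw]
Final: pos=(23.696,15.187), heading=330, 4 segment(s) drawn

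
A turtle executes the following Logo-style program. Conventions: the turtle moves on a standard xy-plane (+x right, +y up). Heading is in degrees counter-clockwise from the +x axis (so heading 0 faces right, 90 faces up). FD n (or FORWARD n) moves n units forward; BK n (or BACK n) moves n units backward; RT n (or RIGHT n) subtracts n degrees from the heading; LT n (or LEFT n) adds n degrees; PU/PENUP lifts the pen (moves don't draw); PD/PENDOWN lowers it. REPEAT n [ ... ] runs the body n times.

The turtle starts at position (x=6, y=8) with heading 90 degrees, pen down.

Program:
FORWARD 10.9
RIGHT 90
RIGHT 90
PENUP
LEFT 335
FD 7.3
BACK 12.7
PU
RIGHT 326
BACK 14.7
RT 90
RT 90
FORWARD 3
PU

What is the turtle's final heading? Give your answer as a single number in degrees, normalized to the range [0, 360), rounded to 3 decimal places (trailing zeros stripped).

Executing turtle program step by step:
Start: pos=(6,8), heading=90, pen down
FD 10.9: (6,8) -> (6,18.9) [heading=90, draw]
RT 90: heading 90 -> 0
RT 90: heading 0 -> 270
PU: pen up
LT 335: heading 270 -> 245
FD 7.3: (6,18.9) -> (2.915,12.284) [heading=245, move]
BK 12.7: (2.915,12.284) -> (8.282,23.794) [heading=245, move]
PU: pen up
RT 326: heading 245 -> 279
BK 14.7: (8.282,23.794) -> (5.983,38.313) [heading=279, move]
RT 90: heading 279 -> 189
RT 90: heading 189 -> 99
FD 3: (5.983,38.313) -> (5.513,41.276) [heading=99, move]
PU: pen up
Final: pos=(5.513,41.276), heading=99, 1 segment(s) drawn

Answer: 99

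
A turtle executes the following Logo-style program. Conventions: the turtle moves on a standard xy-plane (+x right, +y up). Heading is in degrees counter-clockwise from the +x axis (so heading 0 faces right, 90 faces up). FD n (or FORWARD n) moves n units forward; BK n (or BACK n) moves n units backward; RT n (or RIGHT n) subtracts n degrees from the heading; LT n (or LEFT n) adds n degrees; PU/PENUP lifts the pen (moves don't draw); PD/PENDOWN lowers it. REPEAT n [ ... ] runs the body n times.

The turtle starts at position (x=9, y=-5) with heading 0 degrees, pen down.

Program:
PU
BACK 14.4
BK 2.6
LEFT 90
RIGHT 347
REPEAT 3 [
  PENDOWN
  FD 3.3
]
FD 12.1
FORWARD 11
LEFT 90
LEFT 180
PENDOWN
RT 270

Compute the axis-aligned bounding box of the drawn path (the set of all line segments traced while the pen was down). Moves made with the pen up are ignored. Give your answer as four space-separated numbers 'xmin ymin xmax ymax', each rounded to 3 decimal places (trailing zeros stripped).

Answer: -15.423 -5 -8 27.154

Derivation:
Executing turtle program step by step:
Start: pos=(9,-5), heading=0, pen down
PU: pen up
BK 14.4: (9,-5) -> (-5.4,-5) [heading=0, move]
BK 2.6: (-5.4,-5) -> (-8,-5) [heading=0, move]
LT 90: heading 0 -> 90
RT 347: heading 90 -> 103
REPEAT 3 [
  -- iteration 1/3 --
  PD: pen down
  FD 3.3: (-8,-5) -> (-8.742,-1.785) [heading=103, draw]
  -- iteration 2/3 --
  PD: pen down
  FD 3.3: (-8.742,-1.785) -> (-9.485,1.431) [heading=103, draw]
  -- iteration 3/3 --
  PD: pen down
  FD 3.3: (-9.485,1.431) -> (-10.227,4.646) [heading=103, draw]
]
FD 12.1: (-10.227,4.646) -> (-12.949,16.436) [heading=103, draw]
FD 11: (-12.949,16.436) -> (-15.423,27.154) [heading=103, draw]
LT 90: heading 103 -> 193
LT 180: heading 193 -> 13
PD: pen down
RT 270: heading 13 -> 103
Final: pos=(-15.423,27.154), heading=103, 5 segment(s) drawn

Segment endpoints: x in {-15.423, -12.949, -10.227, -9.485, -8.742, -8}, y in {-5, -1.785, 1.431, 4.646, 16.436, 27.154}
xmin=-15.423, ymin=-5, xmax=-8, ymax=27.154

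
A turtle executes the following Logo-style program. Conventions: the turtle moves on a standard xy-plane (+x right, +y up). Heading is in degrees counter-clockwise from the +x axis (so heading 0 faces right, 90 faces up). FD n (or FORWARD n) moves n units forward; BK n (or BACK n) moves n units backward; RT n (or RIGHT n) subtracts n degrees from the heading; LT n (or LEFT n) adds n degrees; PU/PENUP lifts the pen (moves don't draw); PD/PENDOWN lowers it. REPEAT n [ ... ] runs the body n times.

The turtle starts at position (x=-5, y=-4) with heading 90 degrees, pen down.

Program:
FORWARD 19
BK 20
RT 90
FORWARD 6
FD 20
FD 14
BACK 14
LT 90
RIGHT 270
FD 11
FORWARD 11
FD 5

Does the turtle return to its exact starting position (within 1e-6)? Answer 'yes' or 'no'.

Answer: no

Derivation:
Executing turtle program step by step:
Start: pos=(-5,-4), heading=90, pen down
FD 19: (-5,-4) -> (-5,15) [heading=90, draw]
BK 20: (-5,15) -> (-5,-5) [heading=90, draw]
RT 90: heading 90 -> 0
FD 6: (-5,-5) -> (1,-5) [heading=0, draw]
FD 20: (1,-5) -> (21,-5) [heading=0, draw]
FD 14: (21,-5) -> (35,-5) [heading=0, draw]
BK 14: (35,-5) -> (21,-5) [heading=0, draw]
LT 90: heading 0 -> 90
RT 270: heading 90 -> 180
FD 11: (21,-5) -> (10,-5) [heading=180, draw]
FD 11: (10,-5) -> (-1,-5) [heading=180, draw]
FD 5: (-1,-5) -> (-6,-5) [heading=180, draw]
Final: pos=(-6,-5), heading=180, 9 segment(s) drawn

Start position: (-5, -4)
Final position: (-6, -5)
Distance = 1.414; >= 1e-6 -> NOT closed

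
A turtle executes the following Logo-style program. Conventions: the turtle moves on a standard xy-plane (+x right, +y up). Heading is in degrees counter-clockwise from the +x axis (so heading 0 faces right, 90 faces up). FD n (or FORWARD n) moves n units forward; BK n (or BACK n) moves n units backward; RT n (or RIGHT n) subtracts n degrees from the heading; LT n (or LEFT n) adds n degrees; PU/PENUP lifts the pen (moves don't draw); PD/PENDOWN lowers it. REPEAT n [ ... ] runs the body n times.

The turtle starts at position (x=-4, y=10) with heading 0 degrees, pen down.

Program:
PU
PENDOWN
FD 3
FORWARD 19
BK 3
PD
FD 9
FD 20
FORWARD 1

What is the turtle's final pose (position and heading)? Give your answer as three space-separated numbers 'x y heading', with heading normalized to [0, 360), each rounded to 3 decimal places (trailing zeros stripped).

Answer: 45 10 0

Derivation:
Executing turtle program step by step:
Start: pos=(-4,10), heading=0, pen down
PU: pen up
PD: pen down
FD 3: (-4,10) -> (-1,10) [heading=0, draw]
FD 19: (-1,10) -> (18,10) [heading=0, draw]
BK 3: (18,10) -> (15,10) [heading=0, draw]
PD: pen down
FD 9: (15,10) -> (24,10) [heading=0, draw]
FD 20: (24,10) -> (44,10) [heading=0, draw]
FD 1: (44,10) -> (45,10) [heading=0, draw]
Final: pos=(45,10), heading=0, 6 segment(s) drawn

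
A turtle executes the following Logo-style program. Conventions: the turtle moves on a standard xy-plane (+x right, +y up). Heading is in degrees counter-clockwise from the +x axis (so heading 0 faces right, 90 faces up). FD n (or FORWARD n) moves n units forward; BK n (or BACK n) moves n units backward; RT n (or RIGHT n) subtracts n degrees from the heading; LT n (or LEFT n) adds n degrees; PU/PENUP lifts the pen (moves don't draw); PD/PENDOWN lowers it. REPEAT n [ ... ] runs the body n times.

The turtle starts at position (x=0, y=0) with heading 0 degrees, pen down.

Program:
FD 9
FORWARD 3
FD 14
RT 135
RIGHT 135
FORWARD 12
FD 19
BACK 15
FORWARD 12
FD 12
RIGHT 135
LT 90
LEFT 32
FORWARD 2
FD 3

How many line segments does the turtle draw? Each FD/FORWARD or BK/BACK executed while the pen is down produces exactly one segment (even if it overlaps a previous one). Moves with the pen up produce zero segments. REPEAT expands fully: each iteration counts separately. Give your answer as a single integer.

Answer: 10

Derivation:
Executing turtle program step by step:
Start: pos=(0,0), heading=0, pen down
FD 9: (0,0) -> (9,0) [heading=0, draw]
FD 3: (9,0) -> (12,0) [heading=0, draw]
FD 14: (12,0) -> (26,0) [heading=0, draw]
RT 135: heading 0 -> 225
RT 135: heading 225 -> 90
FD 12: (26,0) -> (26,12) [heading=90, draw]
FD 19: (26,12) -> (26,31) [heading=90, draw]
BK 15: (26,31) -> (26,16) [heading=90, draw]
FD 12: (26,16) -> (26,28) [heading=90, draw]
FD 12: (26,28) -> (26,40) [heading=90, draw]
RT 135: heading 90 -> 315
LT 90: heading 315 -> 45
LT 32: heading 45 -> 77
FD 2: (26,40) -> (26.45,41.949) [heading=77, draw]
FD 3: (26.45,41.949) -> (27.125,44.872) [heading=77, draw]
Final: pos=(27.125,44.872), heading=77, 10 segment(s) drawn
Segments drawn: 10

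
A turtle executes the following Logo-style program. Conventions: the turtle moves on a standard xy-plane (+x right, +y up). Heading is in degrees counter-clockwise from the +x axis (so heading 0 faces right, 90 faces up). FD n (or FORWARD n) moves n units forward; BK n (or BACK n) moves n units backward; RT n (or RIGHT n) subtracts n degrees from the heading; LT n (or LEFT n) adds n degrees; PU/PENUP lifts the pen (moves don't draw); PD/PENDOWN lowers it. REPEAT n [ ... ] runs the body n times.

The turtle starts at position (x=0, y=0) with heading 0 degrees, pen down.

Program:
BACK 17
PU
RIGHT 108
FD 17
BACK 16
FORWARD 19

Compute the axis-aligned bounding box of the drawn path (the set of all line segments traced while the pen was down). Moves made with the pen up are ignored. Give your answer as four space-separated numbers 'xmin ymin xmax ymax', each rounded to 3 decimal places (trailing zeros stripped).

Executing turtle program step by step:
Start: pos=(0,0), heading=0, pen down
BK 17: (0,0) -> (-17,0) [heading=0, draw]
PU: pen up
RT 108: heading 0 -> 252
FD 17: (-17,0) -> (-22.253,-16.168) [heading=252, move]
BK 16: (-22.253,-16.168) -> (-17.309,-0.951) [heading=252, move]
FD 19: (-17.309,-0.951) -> (-23.18,-19.021) [heading=252, move]
Final: pos=(-23.18,-19.021), heading=252, 1 segment(s) drawn

Segment endpoints: x in {-17, 0}, y in {0}
xmin=-17, ymin=0, xmax=0, ymax=0

Answer: -17 0 0 0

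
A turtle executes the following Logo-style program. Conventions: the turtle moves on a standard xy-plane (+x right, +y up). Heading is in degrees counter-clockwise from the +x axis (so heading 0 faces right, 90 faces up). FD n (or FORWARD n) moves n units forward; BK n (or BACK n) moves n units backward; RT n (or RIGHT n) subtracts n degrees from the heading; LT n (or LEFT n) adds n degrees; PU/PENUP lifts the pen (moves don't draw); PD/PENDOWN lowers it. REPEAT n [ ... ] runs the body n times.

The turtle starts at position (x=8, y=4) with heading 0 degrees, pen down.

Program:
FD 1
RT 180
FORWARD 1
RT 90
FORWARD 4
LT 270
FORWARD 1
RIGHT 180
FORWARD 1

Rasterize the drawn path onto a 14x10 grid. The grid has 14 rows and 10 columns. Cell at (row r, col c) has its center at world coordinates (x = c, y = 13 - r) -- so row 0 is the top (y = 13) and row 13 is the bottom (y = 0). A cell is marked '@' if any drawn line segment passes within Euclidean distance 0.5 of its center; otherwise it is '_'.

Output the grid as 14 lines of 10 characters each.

Answer: __________
__________
__________
__________
__________
________@@
________@_
________@_
________@_
________@@
__________
__________
__________
__________

Derivation:
Segment 0: (8,4) -> (9,4)
Segment 1: (9,4) -> (8,4)
Segment 2: (8,4) -> (8,8)
Segment 3: (8,8) -> (9,8)
Segment 4: (9,8) -> (8,8)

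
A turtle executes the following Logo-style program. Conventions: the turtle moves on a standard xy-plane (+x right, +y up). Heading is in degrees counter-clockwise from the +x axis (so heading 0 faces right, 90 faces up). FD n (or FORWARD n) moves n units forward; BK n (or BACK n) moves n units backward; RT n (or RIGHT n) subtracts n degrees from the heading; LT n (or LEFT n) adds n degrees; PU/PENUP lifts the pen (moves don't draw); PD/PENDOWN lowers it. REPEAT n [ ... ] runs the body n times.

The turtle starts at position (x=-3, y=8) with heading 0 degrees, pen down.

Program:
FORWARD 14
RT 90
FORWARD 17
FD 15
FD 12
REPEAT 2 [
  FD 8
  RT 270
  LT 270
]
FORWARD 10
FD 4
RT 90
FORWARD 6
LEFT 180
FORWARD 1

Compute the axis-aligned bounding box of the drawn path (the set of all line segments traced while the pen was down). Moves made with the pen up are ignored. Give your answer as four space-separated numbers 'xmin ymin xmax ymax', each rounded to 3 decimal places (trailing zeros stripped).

Executing turtle program step by step:
Start: pos=(-3,8), heading=0, pen down
FD 14: (-3,8) -> (11,8) [heading=0, draw]
RT 90: heading 0 -> 270
FD 17: (11,8) -> (11,-9) [heading=270, draw]
FD 15: (11,-9) -> (11,-24) [heading=270, draw]
FD 12: (11,-24) -> (11,-36) [heading=270, draw]
REPEAT 2 [
  -- iteration 1/2 --
  FD 8: (11,-36) -> (11,-44) [heading=270, draw]
  RT 270: heading 270 -> 0
  LT 270: heading 0 -> 270
  -- iteration 2/2 --
  FD 8: (11,-44) -> (11,-52) [heading=270, draw]
  RT 270: heading 270 -> 0
  LT 270: heading 0 -> 270
]
FD 10: (11,-52) -> (11,-62) [heading=270, draw]
FD 4: (11,-62) -> (11,-66) [heading=270, draw]
RT 90: heading 270 -> 180
FD 6: (11,-66) -> (5,-66) [heading=180, draw]
LT 180: heading 180 -> 0
FD 1: (5,-66) -> (6,-66) [heading=0, draw]
Final: pos=(6,-66), heading=0, 10 segment(s) drawn

Segment endpoints: x in {-3, 5, 6, 11, 11, 11}, y in {-66, -62, -52, -44, -36, -24, -9, 8}
xmin=-3, ymin=-66, xmax=11, ymax=8

Answer: -3 -66 11 8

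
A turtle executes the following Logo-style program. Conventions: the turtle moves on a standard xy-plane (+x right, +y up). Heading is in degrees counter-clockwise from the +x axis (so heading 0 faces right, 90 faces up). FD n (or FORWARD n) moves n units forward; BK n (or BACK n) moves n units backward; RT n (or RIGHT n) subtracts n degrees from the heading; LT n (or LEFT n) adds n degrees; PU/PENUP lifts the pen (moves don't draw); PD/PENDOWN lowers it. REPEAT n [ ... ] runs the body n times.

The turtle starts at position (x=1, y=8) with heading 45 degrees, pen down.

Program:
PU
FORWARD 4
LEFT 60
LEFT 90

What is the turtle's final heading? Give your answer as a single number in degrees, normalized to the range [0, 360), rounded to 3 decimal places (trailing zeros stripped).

Executing turtle program step by step:
Start: pos=(1,8), heading=45, pen down
PU: pen up
FD 4: (1,8) -> (3.828,10.828) [heading=45, move]
LT 60: heading 45 -> 105
LT 90: heading 105 -> 195
Final: pos=(3.828,10.828), heading=195, 0 segment(s) drawn

Answer: 195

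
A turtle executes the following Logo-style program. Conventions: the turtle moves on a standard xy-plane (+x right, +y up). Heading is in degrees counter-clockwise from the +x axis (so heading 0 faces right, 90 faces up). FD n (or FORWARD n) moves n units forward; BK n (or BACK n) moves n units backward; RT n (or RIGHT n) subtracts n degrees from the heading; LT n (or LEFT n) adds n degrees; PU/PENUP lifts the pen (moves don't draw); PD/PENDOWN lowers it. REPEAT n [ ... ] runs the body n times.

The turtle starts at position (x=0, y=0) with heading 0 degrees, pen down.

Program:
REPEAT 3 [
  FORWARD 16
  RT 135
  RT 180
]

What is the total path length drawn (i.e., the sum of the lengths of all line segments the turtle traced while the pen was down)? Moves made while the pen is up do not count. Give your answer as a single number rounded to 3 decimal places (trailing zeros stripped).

Answer: 48

Derivation:
Executing turtle program step by step:
Start: pos=(0,0), heading=0, pen down
REPEAT 3 [
  -- iteration 1/3 --
  FD 16: (0,0) -> (16,0) [heading=0, draw]
  RT 135: heading 0 -> 225
  RT 180: heading 225 -> 45
  -- iteration 2/3 --
  FD 16: (16,0) -> (27.314,11.314) [heading=45, draw]
  RT 135: heading 45 -> 270
  RT 180: heading 270 -> 90
  -- iteration 3/3 --
  FD 16: (27.314,11.314) -> (27.314,27.314) [heading=90, draw]
  RT 135: heading 90 -> 315
  RT 180: heading 315 -> 135
]
Final: pos=(27.314,27.314), heading=135, 3 segment(s) drawn

Segment lengths:
  seg 1: (0,0) -> (16,0), length = 16
  seg 2: (16,0) -> (27.314,11.314), length = 16
  seg 3: (27.314,11.314) -> (27.314,27.314), length = 16
Total = 48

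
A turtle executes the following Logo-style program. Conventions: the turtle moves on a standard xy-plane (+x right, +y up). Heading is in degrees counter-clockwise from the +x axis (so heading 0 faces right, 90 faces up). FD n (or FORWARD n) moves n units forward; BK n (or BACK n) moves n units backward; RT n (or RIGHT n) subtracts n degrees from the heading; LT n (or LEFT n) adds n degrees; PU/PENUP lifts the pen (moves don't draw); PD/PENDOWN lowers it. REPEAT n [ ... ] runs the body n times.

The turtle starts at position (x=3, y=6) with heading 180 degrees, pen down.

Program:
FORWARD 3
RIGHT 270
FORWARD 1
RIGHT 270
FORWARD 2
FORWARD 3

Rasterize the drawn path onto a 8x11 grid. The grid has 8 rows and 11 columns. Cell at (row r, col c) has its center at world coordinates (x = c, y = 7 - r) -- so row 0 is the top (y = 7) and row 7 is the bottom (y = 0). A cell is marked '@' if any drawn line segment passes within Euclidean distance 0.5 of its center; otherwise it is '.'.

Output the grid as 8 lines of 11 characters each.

Answer: ...........
@@@@.......
@@@@@@.....
...........
...........
...........
...........
...........

Derivation:
Segment 0: (3,6) -> (0,6)
Segment 1: (0,6) -> (0,5)
Segment 2: (0,5) -> (2,5)
Segment 3: (2,5) -> (5,5)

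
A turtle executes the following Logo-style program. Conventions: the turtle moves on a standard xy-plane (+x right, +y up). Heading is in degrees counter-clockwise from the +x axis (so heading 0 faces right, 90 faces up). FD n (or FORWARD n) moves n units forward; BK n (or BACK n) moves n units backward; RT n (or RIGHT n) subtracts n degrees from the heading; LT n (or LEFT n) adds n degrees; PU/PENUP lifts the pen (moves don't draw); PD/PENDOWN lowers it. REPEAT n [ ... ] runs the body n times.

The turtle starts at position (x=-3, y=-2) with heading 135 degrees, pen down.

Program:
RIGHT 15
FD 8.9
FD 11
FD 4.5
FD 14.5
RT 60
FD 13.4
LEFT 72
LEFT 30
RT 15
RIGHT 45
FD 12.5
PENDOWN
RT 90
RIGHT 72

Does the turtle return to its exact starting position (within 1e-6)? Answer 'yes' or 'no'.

Answer: no

Derivation:
Executing turtle program step by step:
Start: pos=(-3,-2), heading=135, pen down
RT 15: heading 135 -> 120
FD 8.9: (-3,-2) -> (-7.45,5.708) [heading=120, draw]
FD 11: (-7.45,5.708) -> (-12.95,15.234) [heading=120, draw]
FD 4.5: (-12.95,15.234) -> (-15.2,19.131) [heading=120, draw]
FD 14.5: (-15.2,19.131) -> (-22.45,31.688) [heading=120, draw]
RT 60: heading 120 -> 60
FD 13.4: (-22.45,31.688) -> (-15.75,43.293) [heading=60, draw]
LT 72: heading 60 -> 132
LT 30: heading 132 -> 162
RT 15: heading 162 -> 147
RT 45: heading 147 -> 102
FD 12.5: (-15.75,43.293) -> (-18.349,55.52) [heading=102, draw]
PD: pen down
RT 90: heading 102 -> 12
RT 72: heading 12 -> 300
Final: pos=(-18.349,55.52), heading=300, 6 segment(s) drawn

Start position: (-3, -2)
Final position: (-18.349, 55.52)
Distance = 59.533; >= 1e-6 -> NOT closed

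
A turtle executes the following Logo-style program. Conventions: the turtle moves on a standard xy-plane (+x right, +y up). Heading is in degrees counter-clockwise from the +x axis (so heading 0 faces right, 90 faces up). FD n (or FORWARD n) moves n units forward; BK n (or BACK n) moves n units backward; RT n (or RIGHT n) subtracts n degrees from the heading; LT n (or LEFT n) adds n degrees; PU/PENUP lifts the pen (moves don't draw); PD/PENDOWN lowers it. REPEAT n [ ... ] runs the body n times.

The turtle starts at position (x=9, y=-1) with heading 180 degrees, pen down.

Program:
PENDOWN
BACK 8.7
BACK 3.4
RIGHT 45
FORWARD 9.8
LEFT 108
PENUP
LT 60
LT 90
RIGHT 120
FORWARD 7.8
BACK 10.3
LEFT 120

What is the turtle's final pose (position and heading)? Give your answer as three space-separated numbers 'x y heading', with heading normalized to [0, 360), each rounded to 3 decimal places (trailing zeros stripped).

Executing turtle program step by step:
Start: pos=(9,-1), heading=180, pen down
PD: pen down
BK 8.7: (9,-1) -> (17.7,-1) [heading=180, draw]
BK 3.4: (17.7,-1) -> (21.1,-1) [heading=180, draw]
RT 45: heading 180 -> 135
FD 9.8: (21.1,-1) -> (14.17,5.93) [heading=135, draw]
LT 108: heading 135 -> 243
PU: pen up
LT 60: heading 243 -> 303
LT 90: heading 303 -> 33
RT 120: heading 33 -> 273
FD 7.8: (14.17,5.93) -> (14.579,-1.86) [heading=273, move]
BK 10.3: (14.579,-1.86) -> (14.04,8.426) [heading=273, move]
LT 120: heading 273 -> 33
Final: pos=(14.04,8.426), heading=33, 3 segment(s) drawn

Answer: 14.04 8.426 33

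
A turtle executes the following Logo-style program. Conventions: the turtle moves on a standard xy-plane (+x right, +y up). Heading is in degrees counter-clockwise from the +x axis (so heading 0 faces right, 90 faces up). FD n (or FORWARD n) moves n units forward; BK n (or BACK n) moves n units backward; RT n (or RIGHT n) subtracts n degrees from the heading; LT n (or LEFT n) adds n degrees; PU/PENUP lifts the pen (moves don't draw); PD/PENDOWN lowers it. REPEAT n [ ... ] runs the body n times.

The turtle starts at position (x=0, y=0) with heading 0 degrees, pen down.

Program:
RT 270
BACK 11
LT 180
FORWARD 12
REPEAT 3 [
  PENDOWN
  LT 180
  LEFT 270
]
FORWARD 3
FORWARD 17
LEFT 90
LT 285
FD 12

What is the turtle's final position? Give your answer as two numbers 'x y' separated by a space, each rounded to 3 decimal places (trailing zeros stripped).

Answer: -31.591 -26.106

Derivation:
Executing turtle program step by step:
Start: pos=(0,0), heading=0, pen down
RT 270: heading 0 -> 90
BK 11: (0,0) -> (0,-11) [heading=90, draw]
LT 180: heading 90 -> 270
FD 12: (0,-11) -> (0,-23) [heading=270, draw]
REPEAT 3 [
  -- iteration 1/3 --
  PD: pen down
  LT 180: heading 270 -> 90
  LT 270: heading 90 -> 0
  -- iteration 2/3 --
  PD: pen down
  LT 180: heading 0 -> 180
  LT 270: heading 180 -> 90
  -- iteration 3/3 --
  PD: pen down
  LT 180: heading 90 -> 270
  LT 270: heading 270 -> 180
]
FD 3: (0,-23) -> (-3,-23) [heading=180, draw]
FD 17: (-3,-23) -> (-20,-23) [heading=180, draw]
LT 90: heading 180 -> 270
LT 285: heading 270 -> 195
FD 12: (-20,-23) -> (-31.591,-26.106) [heading=195, draw]
Final: pos=(-31.591,-26.106), heading=195, 5 segment(s) drawn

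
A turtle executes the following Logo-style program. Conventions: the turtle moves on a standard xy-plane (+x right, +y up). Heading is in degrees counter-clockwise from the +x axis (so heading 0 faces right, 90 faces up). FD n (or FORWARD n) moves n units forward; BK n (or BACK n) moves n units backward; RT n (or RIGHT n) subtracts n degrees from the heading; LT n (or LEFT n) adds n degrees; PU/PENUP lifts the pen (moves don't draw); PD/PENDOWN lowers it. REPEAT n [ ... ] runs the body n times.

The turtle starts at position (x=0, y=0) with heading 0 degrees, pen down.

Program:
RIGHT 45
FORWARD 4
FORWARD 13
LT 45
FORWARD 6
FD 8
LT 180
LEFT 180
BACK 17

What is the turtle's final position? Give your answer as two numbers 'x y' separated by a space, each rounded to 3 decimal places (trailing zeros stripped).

Executing turtle program step by step:
Start: pos=(0,0), heading=0, pen down
RT 45: heading 0 -> 315
FD 4: (0,0) -> (2.828,-2.828) [heading=315, draw]
FD 13: (2.828,-2.828) -> (12.021,-12.021) [heading=315, draw]
LT 45: heading 315 -> 0
FD 6: (12.021,-12.021) -> (18.021,-12.021) [heading=0, draw]
FD 8: (18.021,-12.021) -> (26.021,-12.021) [heading=0, draw]
LT 180: heading 0 -> 180
LT 180: heading 180 -> 0
BK 17: (26.021,-12.021) -> (9.021,-12.021) [heading=0, draw]
Final: pos=(9.021,-12.021), heading=0, 5 segment(s) drawn

Answer: 9.021 -12.021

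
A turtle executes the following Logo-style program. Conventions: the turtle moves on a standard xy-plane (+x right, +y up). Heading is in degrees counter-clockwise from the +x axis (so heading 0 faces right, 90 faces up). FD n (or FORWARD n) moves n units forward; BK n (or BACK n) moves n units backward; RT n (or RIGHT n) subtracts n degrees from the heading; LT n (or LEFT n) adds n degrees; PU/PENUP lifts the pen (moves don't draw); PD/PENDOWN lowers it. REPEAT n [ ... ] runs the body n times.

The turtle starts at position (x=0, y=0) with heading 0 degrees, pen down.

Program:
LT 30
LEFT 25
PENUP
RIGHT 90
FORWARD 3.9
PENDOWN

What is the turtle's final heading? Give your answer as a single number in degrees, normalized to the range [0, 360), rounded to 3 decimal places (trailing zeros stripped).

Answer: 325

Derivation:
Executing turtle program step by step:
Start: pos=(0,0), heading=0, pen down
LT 30: heading 0 -> 30
LT 25: heading 30 -> 55
PU: pen up
RT 90: heading 55 -> 325
FD 3.9: (0,0) -> (3.195,-2.237) [heading=325, move]
PD: pen down
Final: pos=(3.195,-2.237), heading=325, 0 segment(s) drawn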